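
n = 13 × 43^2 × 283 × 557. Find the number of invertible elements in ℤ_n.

3397996224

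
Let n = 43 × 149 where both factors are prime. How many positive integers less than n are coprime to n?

φ(pq) = (p−1)(q−1) = 42 · 148 = 6216.

6216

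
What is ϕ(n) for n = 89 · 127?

φ(11303) = 11303 · (1 − 1/89) · (1 − 1/127)
       = 11303 · 11088/11303 = 11088.

11088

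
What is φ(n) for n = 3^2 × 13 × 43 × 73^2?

15894144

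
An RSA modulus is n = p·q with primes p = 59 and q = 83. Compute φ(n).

4756

φ(pq) = (p−1)(q−1) = 58 · 82 = 4756.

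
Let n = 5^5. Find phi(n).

2500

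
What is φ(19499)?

17280

Factor 19499: 19499 = 17 × 31 × 37.
φ(17) = 17 − 1 = 16.
φ(31) = 31 − 1 = 30.
φ(37) = 37 − 1 = 36.
Multiply: 16 · 30 · 36 = 17280.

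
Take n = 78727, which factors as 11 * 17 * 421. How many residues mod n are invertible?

67200

φ(78727) = 78727 · (1 − 1/11) · (1 − 1/17) · (1 − 1/421)
       = 78727 · 67200/78727 = 67200.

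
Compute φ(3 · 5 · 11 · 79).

φ(13035) = 13035 · (1 − 1/3) · (1 − 1/5) · (1 − 1/11) · (1 − 1/79)
       = 13035 · 6240/13035 = 6240.

6240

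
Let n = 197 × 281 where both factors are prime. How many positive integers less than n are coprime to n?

54880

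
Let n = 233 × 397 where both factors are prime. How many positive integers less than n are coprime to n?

φ(233) = 233 − 1 = 232.
φ(397) = 397 − 1 = 396.
Since φ is multiplicative, φ(92501) = 232 · 396 = 91872.

91872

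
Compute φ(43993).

40320

First factor: 43993 = 29 · 37 · 41.
φ(29) = 29 − 1 = 28.
φ(37) = 37 − 1 = 36.
φ(41) = 41 − 1 = 40.
φ(43993) = 28 × 36 × 40 = 40320.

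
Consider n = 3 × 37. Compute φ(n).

72

φ(3) = 3 − 1 = 2.
φ(37) = 37 − 1 = 36.
φ(111) = 2 × 36 = 72.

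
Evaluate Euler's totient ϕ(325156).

146016

First factor: 325156 = 2**2 · 13**3 · 37.
φ(2^2) = 2^2 − 2^1 = 4 − 2 = 2.
φ(13^3) = 13^3 − 13^2 = 2197 − 169 = 2028.
φ(37) = 37 − 1 = 36.
Since φ is multiplicative, φ(325156) = 2 · 2028 · 36 = 146016.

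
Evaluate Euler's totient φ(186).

60

Prime factorization: 186 = 2 * 3 * 31.
φ(186) = 186 · (1 − 1/2) · (1 − 1/3) · (1 − 1/31)
       = 186 · 60/186 = 60.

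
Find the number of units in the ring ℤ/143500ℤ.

48000

First factor: 143500 = 2^2 · 5^3 · 7 · 41.
φ(143500) = 143500 · (1 − 1/2) · (1 − 1/5) · (1 − 1/7) · (1 − 1/41)
       = 143500 · 960/2870 = 48000.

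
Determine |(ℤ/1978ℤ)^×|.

924

Factor 1978: 1978 = 2 × 23 × 43.
φ(1978) = 1978 · (1 − 1/2) · (1 − 1/23) · (1 − 1/43)
       = 1978 · 924/1978 = 924.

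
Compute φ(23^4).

φ(23^4) = 23^4 − 23^3 = 279841 − 12167 = 267674.

267674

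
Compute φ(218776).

98560

218776 = 2**3 · 23 · 29 · 41.
φ(218776) = 218776 · (1 − 1/2) · (1 − 1/23) · (1 − 1/29) · (1 − 1/41)
       = 218776 · 24640/54694 = 98560.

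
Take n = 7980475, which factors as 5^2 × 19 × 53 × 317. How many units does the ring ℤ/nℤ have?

5915520

φ(7980475) = 7980475 · (1 − 1/5) · (1 − 1/19) · (1 − 1/53) · (1 − 1/317)
       = 7980475 · 1183104/1596095 = 5915520.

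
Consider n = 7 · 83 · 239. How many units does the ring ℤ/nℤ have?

φ(7) = 7 − 1 = 6.
φ(83) = 83 − 1 = 82.
φ(239) = 239 − 1 = 238.
φ(138859) = 6 × 82 × 238 = 117096.

117096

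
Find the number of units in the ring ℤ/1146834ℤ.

1146834 = 2 × 3**2 × 13**3 × 29.
φ(2) = 2 − 1 = 1.
φ(3^2) = 3^2 − 3^1 = 9 − 3 = 6.
φ(13^3) = 13^3 − 13^2 = 2197 − 169 = 2028.
φ(29) = 29 − 1 = 28.
Since φ is multiplicative, φ(1146834) = 1 · 6 · 2028 · 28 = 340704.

340704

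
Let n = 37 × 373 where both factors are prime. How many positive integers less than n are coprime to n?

13392

φ(n) = (p − 1)(q − 1) = (37−1)(373−1) = 36·372 = 13392.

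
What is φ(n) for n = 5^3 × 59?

5800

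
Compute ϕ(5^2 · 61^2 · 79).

φ(5^2) = 5^1·(5−1) = 5·4 = 20.
φ(61^2) = 61^2 − 61^1 = 3721 − 61 = 3660.
φ(79) = 79 − 1 = 78.
Multiply: 20 · 3660 · 78 = 5709600.

5709600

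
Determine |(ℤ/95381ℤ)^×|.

73920

Prime factorization: 95381 = 11 * 13 * 23 * 29.
φ(11) = 11 − 1 = 10.
φ(13) = 13 − 1 = 12.
φ(23) = 23 − 1 = 22.
φ(29) = 29 − 1 = 28.
φ(95381) = 10 × 12 × 22 × 28 = 73920.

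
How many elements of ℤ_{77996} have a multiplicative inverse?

Factor 77996: 77996 = 2^2 · 17 · 31 · 37.
φ(2^2) = 2^2 − 2^1 = 4 − 2 = 2.
φ(17) = 17 − 1 = 16.
φ(31) = 31 − 1 = 30.
φ(37) = 37 − 1 = 36.
Since φ is multiplicative, φ(77996) = 2 · 16 · 30 · 36 = 34560.

34560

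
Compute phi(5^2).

φ(25) = 25 · (1 − 1/5)
       = 25 · 4/5 = 20.

20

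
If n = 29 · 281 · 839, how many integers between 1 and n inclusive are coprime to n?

φ(6837011) = 6837011 · (1 − 1/29) · (1 − 1/281) · (1 − 1/839)
       = 6837011 · 6569920/6837011 = 6569920.

6569920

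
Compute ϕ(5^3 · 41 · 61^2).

φ(5^3) = 5^2·(5−1) = 25·4 = 100.
φ(41) = 41 − 1 = 40.
φ(61^2) = 61^1·(61−1) = 61·60 = 3660.
φ(19070125) = 100 × 40 × 3660 = 14640000.

14640000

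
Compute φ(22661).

22661 = 17 · 31 · 43.
φ(22661) = 22661 · (1 − 1/17) · (1 − 1/31) · (1 − 1/43)
       = 22661 · 20160/22661 = 20160.

20160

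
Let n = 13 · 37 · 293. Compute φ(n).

126144

φ(13) = 13 − 1 = 12.
φ(37) = 37 − 1 = 36.
φ(293) = 293 − 1 = 292.
Since φ is multiplicative, φ(140933) = 12 · 36 · 292 = 126144.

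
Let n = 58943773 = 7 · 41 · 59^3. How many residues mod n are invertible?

φ(58943773) = 58943773 · (1 − 1/7) · (1 − 1/41) · (1 − 1/59)
       = 58943773 · 13920/16933 = 48455520.

48455520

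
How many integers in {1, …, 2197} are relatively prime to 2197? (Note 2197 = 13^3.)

2028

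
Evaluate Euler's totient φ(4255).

3168

4255 = 5 · 23 · 37.
φ(4255) = 4255 · (1 − 1/5) · (1 − 1/23) · (1 − 1/37)
       = 4255 · 3168/4255 = 3168.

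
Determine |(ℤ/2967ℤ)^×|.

2967 = 3 · 23 · 43.
φ(2967) = 2967 · (1 − 1/3) · (1 − 1/23) · (1 − 1/43)
       = 2967 · 1848/2967 = 1848.

1848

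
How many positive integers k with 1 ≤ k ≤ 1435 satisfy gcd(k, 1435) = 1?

1435 = 5 × 7 × 41.
φ(1435) = 1435 · (1 − 1/5) · (1 − 1/7) · (1 − 1/41)
       = 1435 · 960/1435 = 960.

960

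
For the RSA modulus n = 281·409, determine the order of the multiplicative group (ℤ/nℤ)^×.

For distinct primes, φ(pq) = (p−1)(q−1) = 280 × 408 = 114240.

114240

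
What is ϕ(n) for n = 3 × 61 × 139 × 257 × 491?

φ(3) = 3 − 1 = 2.
φ(61) = 61 − 1 = 60.
φ(139) = 139 − 1 = 138.
φ(257) = 257 − 1 = 256.
φ(491) = 491 − 1 = 490.
φ(3209818719) = 2 × 60 × 138 × 256 × 490 = 2077286400.

2077286400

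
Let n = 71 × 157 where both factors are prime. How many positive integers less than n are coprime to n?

10920

φ(n) = (p − 1)(q − 1) = (71−1)(157−1) = 70·156 = 10920.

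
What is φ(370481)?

311040

First factor: 370481 = 17 · 19 · 31 · 37.
φ(17) = 17 − 1 = 16.
φ(19) = 19 − 1 = 18.
φ(31) = 31 − 1 = 30.
φ(37) = 37 − 1 = 36.
φ(370481) = 16 × 18 × 30 × 36 = 311040.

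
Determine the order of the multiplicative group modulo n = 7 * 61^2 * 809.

φ(7) = 7 − 1 = 6.
φ(61^2) = 61^1·(61−1) = 61·60 = 3660.
φ(809) = 809 − 1 = 808.
φ(21072023) = 6 × 3660 × 808 = 17743680.

17743680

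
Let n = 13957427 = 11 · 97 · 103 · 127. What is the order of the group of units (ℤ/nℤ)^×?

12337920

φ(13957427) = 13957427 · (1 − 1/11) · (1 − 1/97) · (1 − 1/103) · (1 − 1/127)
       = 13957427 · 12337920/13957427 = 12337920.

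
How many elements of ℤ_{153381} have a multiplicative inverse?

153381 = 3 · 29 · 41 · 43.
φ(3) = 3 − 1 = 2.
φ(29) = 29 − 1 = 28.
φ(41) = 41 − 1 = 40.
φ(43) = 43 − 1 = 42.
φ(153381) = 2 × 28 × 40 × 42 = 94080.

94080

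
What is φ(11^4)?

φ(14641) = 14641 · (1 − 1/11)
       = 14641 · 10/11 = 13310.

13310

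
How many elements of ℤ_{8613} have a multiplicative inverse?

5040

8613 = 3^3 · 11 · 29.
φ(8613) = 8613 · (1 − 1/3) · (1 − 1/11) · (1 − 1/29)
       = 8613 · 560/957 = 5040.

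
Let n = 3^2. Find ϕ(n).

φ(3^2) = 3^2 − 3^1 = 9 − 3 = 6.

6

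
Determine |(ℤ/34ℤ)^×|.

16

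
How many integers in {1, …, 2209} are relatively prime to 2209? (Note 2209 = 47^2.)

2162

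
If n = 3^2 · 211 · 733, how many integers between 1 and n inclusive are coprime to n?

922320

φ(1391967) = 1391967 · (1 − 1/3) · (1 − 1/211) · (1 − 1/733)
       = 1391967 · 307440/463989 = 922320.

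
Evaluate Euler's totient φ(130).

48

Prime factorization: 130 = 2 × 5 × 13.
φ(2) = 2 − 1 = 1.
φ(5) = 5 − 1 = 4.
φ(13) = 13 − 1 = 12.
Multiply: 1 · 4 · 12 = 48.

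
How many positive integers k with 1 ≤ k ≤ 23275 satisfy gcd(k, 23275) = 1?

15120

Factor 23275: 23275 = 5**2 * 7**2 * 19.
φ(5^2) = 5^2 − 5^1 = 25 − 5 = 20.
φ(7^2) = 7^1·(7−1) = 7·6 = 42.
φ(19) = 19 − 1 = 18.
Multiply: 20 · 42 · 18 = 15120.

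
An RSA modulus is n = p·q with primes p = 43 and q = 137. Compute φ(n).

For distinct primes, φ(pq) = (p−1)(q−1) = 42 × 136 = 5712.

5712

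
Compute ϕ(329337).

199584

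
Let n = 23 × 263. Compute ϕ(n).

φ(6049) = 6049 · (1 − 1/23) · (1 − 1/263)
       = 6049 · 5764/6049 = 5764.

5764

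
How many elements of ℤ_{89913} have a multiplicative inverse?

Prime factorization: 89913 = 3 · 17 · 41 · 43.
φ(89913) = 89913 · (1 − 1/3) · (1 − 1/17) · (1 − 1/41) · (1 − 1/43)
       = 89913 · 53760/89913 = 53760.

53760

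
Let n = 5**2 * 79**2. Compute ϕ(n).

123240

φ(5^2) = 5^1·(5−1) = 5·4 = 20.
φ(79^2) = 79^2 − 79^1 = 6241 − 79 = 6162.
Multiply: 20 · 6162 = 123240.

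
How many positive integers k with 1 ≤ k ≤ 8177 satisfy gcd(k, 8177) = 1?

6912

Factor 8177: 8177 = 13 · 17 · 37.
φ(8177) = 8177 · (1 − 1/13) · (1 − 1/17) · (1 − 1/37)
       = 8177 · 6912/8177 = 6912.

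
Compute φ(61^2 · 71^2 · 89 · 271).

φ(61^2) = 61^1·(61−1) = 61·60 = 3660.
φ(71^2) = 71^2 − 71^1 = 5041 − 71 = 4970.
φ(89) = 89 − 1 = 88.
φ(271) = 271 − 1 = 270.
Since φ is multiplicative, φ(452413613759) = 3660 · 4970 · 88 · 270 = 432199152000.

432199152000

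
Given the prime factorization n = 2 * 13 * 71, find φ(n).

φ(1846) = 1846 · (1 − 1/2) · (1 − 1/13) · (1 − 1/71)
       = 1846 · 840/1846 = 840.

840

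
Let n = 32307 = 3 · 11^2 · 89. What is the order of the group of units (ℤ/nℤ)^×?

φ(32307) = 32307 · (1 − 1/3) · (1 − 1/11) · (1 − 1/89)
       = 32307 · 1760/2937 = 19360.

19360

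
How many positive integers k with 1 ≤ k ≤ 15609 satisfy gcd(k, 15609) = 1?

9240

Factor 15609: 15609 = 3 × 11**2 × 43.
φ(3) = 3 − 1 = 2.
φ(11^2) = 11^2 − 11^1 = 121 − 11 = 110.
φ(43) = 43 − 1 = 42.
Multiply: 2 · 110 · 42 = 9240.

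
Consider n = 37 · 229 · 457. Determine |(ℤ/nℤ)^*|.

φ(37) = 37 − 1 = 36.
φ(229) = 229 − 1 = 228.
φ(457) = 457 − 1 = 456.
φ(3872161) = 36 × 228 × 456 = 3742848.

3742848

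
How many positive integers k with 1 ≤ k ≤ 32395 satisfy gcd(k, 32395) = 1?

First factor: 32395 = 5 · 11 · 19 · 31.
φ(32395) = 32395 · (1 − 1/5) · (1 − 1/11) · (1 − 1/19) · (1 − 1/31)
       = 32395 · 21600/32395 = 21600.

21600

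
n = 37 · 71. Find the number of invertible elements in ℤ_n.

φ(2627) = 2627 · (1 − 1/37) · (1 − 1/71)
       = 2627 · 2520/2627 = 2520.

2520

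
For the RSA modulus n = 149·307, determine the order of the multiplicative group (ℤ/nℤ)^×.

φ(45743) = 45743 · (1 − 1/149) · (1 − 1/307)
       = 45743 · 45288/45743 = 45288.

45288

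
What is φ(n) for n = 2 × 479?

478

φ(2) = 2 − 1 = 1.
φ(479) = 479 − 1 = 478.
Since φ is multiplicative, φ(958) = 1 · 478 = 478.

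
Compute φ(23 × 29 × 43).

25872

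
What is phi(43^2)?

1806

φ(1849) = 1849 · (1 − 1/43)
       = 1849 · 42/43 = 1806.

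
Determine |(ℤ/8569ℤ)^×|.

First factor: 8569 = 11 × 19 × 41.
φ(8569) = 8569 · (1 − 1/11) · (1 − 1/19) · (1 − 1/41)
       = 8569 · 7200/8569 = 7200.

7200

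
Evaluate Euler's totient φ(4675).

3200

Prime factorization: 4675 = 5^2 · 11 · 17.
φ(5^2) = 5^2 − 5^1 = 25 − 5 = 20.
φ(11) = 11 − 1 = 10.
φ(17) = 17 − 1 = 16.
Since φ is multiplicative, φ(4675) = 20 · 10 · 16 = 3200.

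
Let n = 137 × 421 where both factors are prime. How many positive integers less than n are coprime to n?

57120

φ(n) = (p − 1)(q − 1) = (137−1)(421−1) = 136·420 = 57120.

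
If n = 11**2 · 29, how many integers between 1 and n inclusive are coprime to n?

φ(3509) = 3509 · (1 − 1/11) · (1 − 1/29)
       = 3509 · 280/319 = 3080.

3080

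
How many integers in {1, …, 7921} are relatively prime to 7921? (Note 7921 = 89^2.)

7832

φ(89^2) = 89^2 − 89^1 = 7921 − 89 = 7832.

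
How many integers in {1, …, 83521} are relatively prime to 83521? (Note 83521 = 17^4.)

78608

φ(17^4) = 17^4 − 17^3 = 83521 − 4913 = 78608.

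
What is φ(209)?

180

209 = 11 · 19.
φ(11) = 11 − 1 = 10.
φ(19) = 19 − 1 = 18.
Multiply: 10 · 18 = 180.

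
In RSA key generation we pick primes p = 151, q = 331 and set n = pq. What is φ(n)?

For distinct primes, φ(pq) = (p−1)(q−1) = 150 × 330 = 49500.

49500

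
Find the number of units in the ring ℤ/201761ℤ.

Prime factorization: 201761 = 7 · 19 · 37 · 41.
φ(201761) = 201761 · (1 − 1/7) · (1 − 1/19) · (1 − 1/37) · (1 − 1/41)
       = 201761 · 155520/201761 = 155520.

155520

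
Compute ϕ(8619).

Prime factorization: 8619 = 3 · 13^2 · 17.
φ(3) = 3 − 1 = 2.
φ(13^2) = 13^1·(13−1) = 13·12 = 156.
φ(17) = 17 − 1 = 16.
Since φ is multiplicative, φ(8619) = 2 · 156 · 16 = 4992.

4992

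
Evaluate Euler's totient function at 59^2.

3422

φ(59^2) = 59^1·(59−1) = 59·58 = 3422.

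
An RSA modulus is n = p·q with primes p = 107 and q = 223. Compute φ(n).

φ(107) = 107 − 1 = 106.
φ(223) = 223 − 1 = 222.
Since φ is multiplicative, φ(23861) = 106 · 222 = 23532.

23532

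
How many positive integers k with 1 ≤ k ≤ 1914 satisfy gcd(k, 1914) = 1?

560

1914 = 2 · 3 · 11 · 29.
φ(2) = 2 − 1 = 1.
φ(3) = 3 − 1 = 2.
φ(11) = 11 − 1 = 10.
φ(29) = 29 − 1 = 28.
Since φ is multiplicative, φ(1914) = 1 · 2 · 10 · 28 = 560.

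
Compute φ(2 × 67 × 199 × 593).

φ(2) = 2 − 1 = 1.
φ(67) = 67 − 1 = 66.
φ(199) = 199 − 1 = 198.
φ(593) = 593 − 1 = 592.
Since φ is multiplicative, φ(15812938) = 1 · 66 · 198 · 592 = 7736256.

7736256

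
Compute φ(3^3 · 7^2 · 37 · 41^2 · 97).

φ(3^3) = 3^3 − 3^2 = 27 − 9 = 18.
φ(7^2) = 7^2 − 7^1 = 49 − 7 = 42.
φ(37) = 37 − 1 = 36.
φ(41^2) = 41^1·(41−1) = 41·40 = 1640.
φ(97) = 97 − 1 = 96.
φ(7981803207) = 18 × 42 × 36 × 1640 × 96 = 4284887040.

4284887040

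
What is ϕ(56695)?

39424

Prime factorization: 56695 = 5 * 17 * 23 * 29.
φ(5) = 5 − 1 = 4.
φ(17) = 17 − 1 = 16.
φ(23) = 23 − 1 = 22.
φ(29) = 29 − 1 = 28.
φ(56695) = 4 × 16 × 22 × 28 = 39424.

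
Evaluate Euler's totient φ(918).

Factor 918: 918 = 2 * 3**3 * 17.
φ(918) = 918 · (1 − 1/2) · (1 − 1/3) · (1 − 1/17)
       = 918 · 32/102 = 288.

288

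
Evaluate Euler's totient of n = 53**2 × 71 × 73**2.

φ(1062810431) = 1062810431 · (1 − 1/53) · (1 − 1/71) · (1 − 1/73)
       = 1062810431 · 262080/274699 = 1013987520.

1013987520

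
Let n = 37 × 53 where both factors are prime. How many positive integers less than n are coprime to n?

For distinct primes, φ(pq) = (p−1)(q−1) = 36 × 52 = 1872.

1872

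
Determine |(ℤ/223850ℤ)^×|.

Prime factorization: 223850 = 2 · 5**2 · 11**2 · 37.
φ(2) = 2 − 1 = 1.
φ(5^2) = 5^2 − 5^1 = 25 − 5 = 20.
φ(11^2) = 11^1·(11−1) = 11·10 = 110.
φ(37) = 37 − 1 = 36.
Since φ is multiplicative, φ(223850) = 1 · 20 · 110 · 36 = 79200.

79200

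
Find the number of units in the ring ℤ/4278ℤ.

1320

Factor 4278: 4278 = 2 · 3 · 23 · 31.
φ(2) = 2 − 1 = 1.
φ(3) = 3 − 1 = 2.
φ(23) = 23 − 1 = 22.
φ(31) = 31 − 1 = 30.
Multiply: 1 · 2 · 22 · 30 = 1320.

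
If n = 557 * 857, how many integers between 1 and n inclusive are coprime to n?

475936

φ(557) = 557 − 1 = 556.
φ(857) = 857 − 1 = 856.
Since φ is multiplicative, φ(477349) = 556 · 856 = 475936.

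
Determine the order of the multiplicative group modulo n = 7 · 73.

432

φ(511) = 511 · (1 − 1/7) · (1 − 1/73)
       = 511 · 432/511 = 432.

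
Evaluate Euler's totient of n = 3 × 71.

φ(3) = 3 − 1 = 2.
φ(71) = 71 − 1 = 70.
φ(213) = 2 × 70 = 140.

140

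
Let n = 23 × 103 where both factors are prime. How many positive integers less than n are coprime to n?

φ(n) = (p − 1)(q − 1) = (23−1)(103−1) = 22·102 = 2244.

2244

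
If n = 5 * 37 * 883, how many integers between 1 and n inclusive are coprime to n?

127008

φ(5) = 5 − 1 = 4.
φ(37) = 37 − 1 = 36.
φ(883) = 883 − 1 = 882.
Multiply: 4 · 36 · 882 = 127008.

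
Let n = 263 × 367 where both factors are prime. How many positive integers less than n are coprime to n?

95892

For distinct primes, φ(pq) = (p−1)(q−1) = 262 × 366 = 95892.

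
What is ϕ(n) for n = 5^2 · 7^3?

5880

φ(8575) = 8575 · (1 − 1/5) · (1 − 1/7)
       = 8575 · 24/35 = 5880.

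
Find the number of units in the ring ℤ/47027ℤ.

43200

Prime factorization: 47027 = 31 · 37 · 41.
φ(47027) = 47027 · (1 − 1/31) · (1 − 1/37) · (1 − 1/41)
       = 47027 · 43200/47027 = 43200.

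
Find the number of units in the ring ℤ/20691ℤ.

11880

20691 = 3^2 · 11^2 · 19.
φ(3^2) = 3^1·(3−1) = 3·2 = 6.
φ(11^2) = 11^2 − 11^1 = 121 − 11 = 110.
φ(19) = 19 − 1 = 18.
Multiply: 6 · 110 · 18 = 11880.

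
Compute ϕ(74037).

Factor 74037: 74037 = 3 · 23 · 29 · 37.
φ(3) = 3 − 1 = 2.
φ(23) = 23 − 1 = 22.
φ(29) = 29 − 1 = 28.
φ(37) = 37 − 1 = 36.
φ(74037) = 2 × 22 × 28 × 36 = 44352.

44352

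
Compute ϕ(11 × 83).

φ(913) = 913 · (1 − 1/11) · (1 − 1/83)
       = 913 · 820/913 = 820.

820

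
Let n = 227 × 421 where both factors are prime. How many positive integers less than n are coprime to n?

94920

φ(pq) = (p−1)(q−1) = 226 · 420 = 94920.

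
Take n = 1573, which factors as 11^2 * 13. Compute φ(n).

1320

φ(1573) = 1573 · (1 − 1/11) · (1 − 1/13)
       = 1573 · 120/143 = 1320.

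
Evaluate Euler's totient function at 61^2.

3660

φ(61^2) = 61^2 − 61^1 = 3721 − 61 = 3660.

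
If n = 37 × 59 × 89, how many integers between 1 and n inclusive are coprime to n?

183744

φ(194287) = 194287 · (1 − 1/37) · (1 − 1/59) · (1 − 1/89)
       = 194287 · 183744/194287 = 183744.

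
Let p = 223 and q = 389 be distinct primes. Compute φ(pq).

φ(pq) = (p−1)(q−1) = 222 · 388 = 86136.

86136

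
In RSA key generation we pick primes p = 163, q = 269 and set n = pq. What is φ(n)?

φ(pq) = (p−1)(q−1) = 162 · 268 = 43416.

43416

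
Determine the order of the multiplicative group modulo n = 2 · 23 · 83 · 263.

φ(1004134) = 1004134 · (1 − 1/2) · (1 − 1/23) · (1 − 1/83) · (1 − 1/263)
       = 1004134 · 472648/1004134 = 472648.

472648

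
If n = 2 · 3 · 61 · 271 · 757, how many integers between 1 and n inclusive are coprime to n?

24494400

φ(2) = 2 − 1 = 1.
φ(3) = 3 − 1 = 2.
φ(61) = 61 − 1 = 60.
φ(271) = 271 − 1 = 270.
φ(757) = 757 − 1 = 756.
φ(75083802) = 1 × 2 × 60 × 270 × 756 = 24494400.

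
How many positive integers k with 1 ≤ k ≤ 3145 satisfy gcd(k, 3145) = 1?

Prime factorization: 3145 = 5 × 17 × 37.
φ(3145) = 3145 · (1 − 1/5) · (1 − 1/17) · (1 − 1/37)
       = 3145 · 2304/3145 = 2304.

2304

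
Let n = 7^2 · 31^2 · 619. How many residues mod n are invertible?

φ(29148091) = 29148091 · (1 − 1/7) · (1 − 1/31) · (1 − 1/619)
       = 29148091 · 111240/134323 = 24139080.

24139080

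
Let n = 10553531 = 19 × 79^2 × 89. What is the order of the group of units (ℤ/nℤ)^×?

9760608

φ(19) = 19 − 1 = 18.
φ(79^2) = 79^1·(79−1) = 79·78 = 6162.
φ(89) = 89 − 1 = 88.
φ(10553531) = 18 × 6162 × 88 = 9760608.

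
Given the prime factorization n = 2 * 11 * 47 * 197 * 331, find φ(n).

φ(67424038) = 67424038 · (1 − 1/2) · (1 − 1/11) · (1 − 1/47) · (1 − 1/197) · (1 − 1/331)
       = 67424038 · 29752800/67424038 = 29752800.

29752800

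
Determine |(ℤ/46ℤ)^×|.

Factor 46: 46 = 2 * 23.
φ(46) = 46 · (1 − 1/2) · (1 − 1/23)
       = 46 · 22/46 = 22.

22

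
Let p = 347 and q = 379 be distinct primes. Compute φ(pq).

φ(347) = 347 − 1 = 346.
φ(379) = 379 − 1 = 378.
Since φ is multiplicative, φ(131513) = 346 · 378 = 130788.

130788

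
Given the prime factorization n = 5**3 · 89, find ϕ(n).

8800

φ(11125) = 11125 · (1 − 1/5) · (1 − 1/89)
       = 11125 · 352/445 = 8800.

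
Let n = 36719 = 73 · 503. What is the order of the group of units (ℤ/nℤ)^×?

36144

φ(73) = 73 − 1 = 72.
φ(503) = 503 − 1 = 502.
Since φ is multiplicative, φ(36719) = 72 · 502 = 36144.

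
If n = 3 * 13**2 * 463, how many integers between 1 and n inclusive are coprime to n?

φ(3) = 3 − 1 = 2.
φ(13^2) = 13^1·(13−1) = 13·12 = 156.
φ(463) = 463 − 1 = 462.
φ(234741) = 2 × 156 × 462 = 144144.

144144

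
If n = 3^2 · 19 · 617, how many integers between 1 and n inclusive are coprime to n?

φ(3^2) = 3^2 − 3^1 = 9 − 3 = 6.
φ(19) = 19 − 1 = 18.
φ(617) = 617 − 1 = 616.
φ(105507) = 6 × 18 × 616 = 66528.

66528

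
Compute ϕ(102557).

77616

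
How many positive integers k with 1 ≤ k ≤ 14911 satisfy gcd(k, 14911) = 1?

First factor: 14911 = 13 * 31 * 37.
φ(13) = 13 − 1 = 12.
φ(31) = 31 − 1 = 30.
φ(37) = 37 − 1 = 36.
Multiply: 12 · 30 · 36 = 12960.

12960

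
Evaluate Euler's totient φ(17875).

17875 = 5^3 · 11 · 13.
φ(17875) = 17875 · (1 − 1/5) · (1 − 1/11) · (1 − 1/13)
       = 17875 · 480/715 = 12000.

12000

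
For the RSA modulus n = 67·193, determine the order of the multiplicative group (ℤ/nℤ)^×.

φ(pq) = (p−1)(q−1) = 66 · 192 = 12672.

12672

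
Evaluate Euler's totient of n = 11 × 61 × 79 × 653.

30513600

φ(34614877) = 34614877 · (1 − 1/11) · (1 − 1/61) · (1 − 1/79) · (1 − 1/653)
       = 34614877 · 30513600/34614877 = 30513600.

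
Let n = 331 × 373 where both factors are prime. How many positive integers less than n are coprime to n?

122760

φ(123463) = 123463 · (1 − 1/331) · (1 − 1/373)
       = 123463 · 122760/123463 = 122760.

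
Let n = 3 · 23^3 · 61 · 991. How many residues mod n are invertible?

φ(2206521951) = 2206521951 · (1 − 1/3) · (1 − 1/23) · (1 − 1/61) · (1 − 1/991)
       = 2206521951 · 2613600/4171119 = 1382594400.

1382594400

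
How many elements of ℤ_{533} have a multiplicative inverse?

Prime factorization: 533 = 13 · 41.
φ(533) = 533 · (1 − 1/13) · (1 − 1/41)
       = 533 · 480/533 = 480.

480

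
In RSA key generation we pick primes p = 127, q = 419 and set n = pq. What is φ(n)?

φ(pq) = (p−1)(q−1) = 126 · 418 = 52668.

52668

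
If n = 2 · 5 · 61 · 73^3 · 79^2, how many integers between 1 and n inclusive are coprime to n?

φ(1480991609170) = 1480991609170 · (1 − 1/2) · (1 − 1/5) · (1 − 1/61) · (1 − 1/73) · (1 − 1/79)
       = 1480991609170 · 1347840/3517870 = 567428509440.

567428509440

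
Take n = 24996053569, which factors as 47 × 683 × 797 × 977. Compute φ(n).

φ(47) = 47 − 1 = 46.
φ(683) = 683 − 1 = 682.
φ(797) = 797 − 1 = 796.
φ(977) = 977 − 1 = 976.
Multiply: 46 · 682 · 796 · 976 = 24372781312.

24372781312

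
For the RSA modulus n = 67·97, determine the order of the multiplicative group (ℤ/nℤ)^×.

φ(6499) = 6499 · (1 − 1/67) · (1 − 1/97)
       = 6499 · 6336/6499 = 6336.

6336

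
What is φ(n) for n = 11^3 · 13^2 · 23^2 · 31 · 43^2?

5174870500800

φ(11^3) = 11^3 − 11^2 = 1331 − 121 = 1210.
φ(13^2) = 13^1·(13−1) = 13·12 = 156.
φ(23^2) = 23^1·(23−1) = 23·22 = 506.
φ(31) = 31 − 1 = 30.
φ(43^2) = 43^2 − 43^1 = 1849 − 43 = 1806.
Since φ is multiplicative, φ(6820544348189) = 1210 · 156 · 506 · 30 · 1806 = 5174870500800.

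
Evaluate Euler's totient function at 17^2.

φ(17^2) = 17^1·(17−1) = 17·16 = 272.

272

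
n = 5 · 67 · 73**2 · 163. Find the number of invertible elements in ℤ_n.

φ(5) = 5 − 1 = 4.
φ(67) = 67 − 1 = 66.
φ(73^2) = 73^2 − 73^1 = 5329 − 73 = 5256.
φ(163) = 163 − 1 = 162.
Since φ is multiplicative, φ(290990045) = 4 · 66 · 5256 · 162 = 224788608.

224788608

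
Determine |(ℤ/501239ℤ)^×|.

First factor: 501239 = 19 * 23 * 31 * 37.
φ(19) = 19 − 1 = 18.
φ(23) = 23 − 1 = 22.
φ(31) = 31 − 1 = 30.
φ(37) = 37 − 1 = 36.
φ(501239) = 18 × 22 × 30 × 36 = 427680.

427680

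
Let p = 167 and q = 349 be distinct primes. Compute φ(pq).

φ(167) = 167 − 1 = 166.
φ(349) = 349 − 1 = 348.
Since φ is multiplicative, φ(58283) = 166 · 348 = 57768.

57768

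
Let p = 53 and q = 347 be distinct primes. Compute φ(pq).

17992

φ(53) = 53 − 1 = 52.
φ(347) = 347 − 1 = 346.
φ(18391) = 52 × 346 = 17992.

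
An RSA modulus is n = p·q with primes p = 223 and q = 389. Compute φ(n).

86136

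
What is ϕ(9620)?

Factor 9620: 9620 = 2**2 * 5 * 13 * 37.
φ(9620) = 9620 · (1 − 1/2) · (1 − 1/5) · (1 − 1/13) · (1 − 1/37)
       = 9620 · 1728/4810 = 3456.

3456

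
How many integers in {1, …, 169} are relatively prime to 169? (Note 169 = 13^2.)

φ(169) = 169 · (1 − 1/13)
       = 169 · 12/13 = 156.

156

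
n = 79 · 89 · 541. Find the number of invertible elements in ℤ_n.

3706560

φ(3803771) = 3803771 · (1 − 1/79) · (1 − 1/89) · (1 − 1/541)
       = 3803771 · 3706560/3803771 = 3706560.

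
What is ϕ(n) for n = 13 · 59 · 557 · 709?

φ(302898271) = 302898271 · (1 − 1/13) · (1 − 1/59) · (1 − 1/557) · (1 − 1/709)
       = 302898271 · 273979008/302898271 = 273979008.

273979008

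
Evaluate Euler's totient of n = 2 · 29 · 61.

φ(3538) = 3538 · (1 − 1/2) · (1 − 1/29) · (1 − 1/61)
       = 3538 · 1680/3538 = 1680.

1680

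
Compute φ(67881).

38720

Prime factorization: 67881 = 3 · 11^3 · 17.
φ(67881) = 67881 · (1 − 1/3) · (1 − 1/11) · (1 − 1/17)
       = 67881 · 320/561 = 38720.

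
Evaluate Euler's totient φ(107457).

Factor 107457: 107457 = 3 · 7**2 · 17 · 43.
φ(3) = 3 − 1 = 2.
φ(7^2) = 7^2 − 7^1 = 49 − 7 = 42.
φ(17) = 17 − 1 = 16.
φ(43) = 43 − 1 = 42.
Multiply: 2 · 42 · 16 · 42 = 56448.

56448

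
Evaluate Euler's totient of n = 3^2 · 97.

576

φ(873) = 873 · (1 − 1/3) · (1 − 1/97)
       = 873 · 192/291 = 576.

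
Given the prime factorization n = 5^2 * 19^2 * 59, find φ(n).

φ(532475) = 532475 · (1 − 1/5) · (1 − 1/19) · (1 − 1/59)
       = 532475 · 4176/5605 = 396720.

396720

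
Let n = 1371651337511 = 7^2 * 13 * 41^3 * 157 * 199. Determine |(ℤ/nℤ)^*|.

1046762196480

φ(1371651337511) = 1371651337511 · (1 − 1/7) · (1 − 1/13) · (1 − 1/41) · (1 − 1/157) · (1 − 1/199)
       = 1371651337511 · 88957440/116567633 = 1046762196480.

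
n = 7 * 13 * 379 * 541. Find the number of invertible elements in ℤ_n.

φ(7) = 7 − 1 = 6.
φ(13) = 13 − 1 = 12.
φ(379) = 379 − 1 = 378.
φ(541) = 541 − 1 = 540.
φ(18658549) = 6 × 12 × 378 × 540 = 14696640.

14696640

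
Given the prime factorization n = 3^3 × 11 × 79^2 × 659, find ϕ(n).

φ(1221507243) = 1221507243 · (1 − 1/3) · (1 − 1/11) · (1 − 1/79) · (1 − 1/659)
       = 1221507243 · 1026480/1718013 = 729827280.

729827280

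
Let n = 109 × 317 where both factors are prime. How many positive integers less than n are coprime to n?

34128

φ(n) = (p − 1)(q − 1) = (109−1)(317−1) = 108·316 = 34128.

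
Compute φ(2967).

1848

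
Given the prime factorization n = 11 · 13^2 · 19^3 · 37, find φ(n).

φ(11) = 11 − 1 = 10.
φ(13^2) = 13^2 − 13^1 = 169 − 13 = 156.
φ(19^3) = 19^3 − 19^2 = 6859 − 361 = 6498.
φ(37) = 37 − 1 = 36.
Since φ is multiplicative, φ(471782597) = 10 · 156 · 6498 · 36 = 364927680.

364927680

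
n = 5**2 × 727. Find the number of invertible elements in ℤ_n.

φ(18175) = 18175 · (1 − 1/5) · (1 − 1/727)
       = 18175 · 2904/3635 = 14520.

14520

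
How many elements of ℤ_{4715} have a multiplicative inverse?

3520

First factor: 4715 = 5 * 23 * 41.
φ(5) = 5 − 1 = 4.
φ(23) = 23 − 1 = 22.
φ(41) = 41 − 1 = 40.
φ(4715) = 4 × 22 × 40 = 3520.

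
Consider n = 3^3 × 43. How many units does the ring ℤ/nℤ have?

756

φ(3^3) = 3^2·(3−1) = 9·2 = 18.
φ(43) = 43 − 1 = 42.
φ(1161) = 18 × 42 = 756.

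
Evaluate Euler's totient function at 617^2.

380072

φ(380689) = 380689 · (1 − 1/617)
       = 380689 · 616/617 = 380072.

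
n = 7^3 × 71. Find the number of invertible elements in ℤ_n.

φ(7^3) = 7^3 − 7^2 = 343 − 49 = 294.
φ(71) = 71 − 1 = 70.
Multiply: 294 · 70 = 20580.

20580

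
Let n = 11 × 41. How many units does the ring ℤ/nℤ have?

400

φ(11) = 11 − 1 = 10.
φ(41) = 41 − 1 = 40.
Multiply: 10 · 40 = 400.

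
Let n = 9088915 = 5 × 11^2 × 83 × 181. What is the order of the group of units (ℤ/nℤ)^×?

6494400

φ(5) = 5 − 1 = 4.
φ(11^2) = 11^1·(11−1) = 11·10 = 110.
φ(83) = 83 − 1 = 82.
φ(181) = 181 − 1 = 180.
Multiply: 4 · 110 · 82 · 180 = 6494400.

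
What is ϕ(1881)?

Factor 1881: 1881 = 3**2 * 11 * 19.
φ(1881) = 1881 · (1 − 1/3) · (1 − 1/11) · (1 − 1/19)
       = 1881 · 360/627 = 1080.

1080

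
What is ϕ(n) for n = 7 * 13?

φ(91) = 91 · (1 − 1/7) · (1 − 1/13)
       = 91 · 72/91 = 72.

72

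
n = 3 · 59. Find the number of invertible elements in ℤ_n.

116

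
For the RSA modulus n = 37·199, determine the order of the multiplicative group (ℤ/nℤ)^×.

7128

φ(n) = (p − 1)(q − 1) = (37−1)(199−1) = 36·198 = 7128.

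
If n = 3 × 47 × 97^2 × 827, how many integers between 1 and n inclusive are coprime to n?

707637504

φ(3) = 3 − 1 = 2.
φ(47) = 47 − 1 = 46.
φ(97^2) = 97^1·(97−1) = 97·96 = 9312.
φ(827) = 827 − 1 = 826.
φ(1097155263) = 2 × 46 × 9312 × 826 = 707637504.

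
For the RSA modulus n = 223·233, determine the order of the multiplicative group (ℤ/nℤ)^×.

51504

φ(pq) = (p−1)(q−1) = 222 · 232 = 51504.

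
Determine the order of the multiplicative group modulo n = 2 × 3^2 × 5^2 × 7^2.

φ(2) = 2 − 1 = 1.
φ(3^2) = 3^2 − 3^1 = 9 − 3 = 6.
φ(5^2) = 5^2 − 5^1 = 25 − 5 = 20.
φ(7^2) = 7^2 − 7^1 = 49 − 7 = 42.
Multiply: 1 · 6 · 20 · 42 = 5040.

5040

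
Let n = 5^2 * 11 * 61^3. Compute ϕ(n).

φ(62419775) = 62419775 · (1 − 1/5) · (1 − 1/11) · (1 − 1/61)
       = 62419775 · 2400/3355 = 44652000.

44652000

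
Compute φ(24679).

22176

Prime factorization: 24679 = 23 × 29 × 37.
φ(24679) = 24679 · (1 − 1/23) · (1 − 1/29) · (1 − 1/37)
       = 24679 · 22176/24679 = 22176.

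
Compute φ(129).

First factor: 129 = 3 × 43.
φ(129) = 129 · (1 − 1/3) · (1 − 1/43)
       = 129 · 84/129 = 84.

84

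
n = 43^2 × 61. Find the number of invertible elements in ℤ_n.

φ(43^2) = 43^1·(43−1) = 43·42 = 1806.
φ(61) = 61 − 1 = 60.
Multiply: 1806 · 60 = 108360.

108360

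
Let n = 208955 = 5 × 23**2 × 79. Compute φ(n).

φ(5) = 5 − 1 = 4.
φ(23^2) = 23^1·(23−1) = 23·22 = 506.
φ(79) = 79 − 1 = 78.
Multiply: 4 · 506 · 78 = 157872.

157872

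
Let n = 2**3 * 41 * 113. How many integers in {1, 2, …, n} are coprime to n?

φ(2^3) = 2^2·(2−1) = 4·1 = 4.
φ(41) = 41 − 1 = 40.
φ(113) = 113 − 1 = 112.
Since φ is multiplicative, φ(37064) = 4 · 40 · 112 = 17920.

17920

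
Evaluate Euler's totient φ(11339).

11339 = 17 × 23 × 29.
φ(11339) = 11339 · (1 − 1/17) · (1 − 1/23) · (1 − 1/29)
       = 11339 · 9856/11339 = 9856.

9856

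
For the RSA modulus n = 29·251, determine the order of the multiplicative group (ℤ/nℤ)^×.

7000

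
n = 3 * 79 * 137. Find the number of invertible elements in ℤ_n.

21216

φ(3) = 3 − 1 = 2.
φ(79) = 79 − 1 = 78.
φ(137) = 137 − 1 = 136.
Multiply: 2 · 78 · 136 = 21216.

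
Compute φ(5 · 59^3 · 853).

φ(875941435) = 875941435 · (1 − 1/5) · (1 − 1/59) · (1 − 1/853)
       = 875941435 · 197664/251635 = 688068384.

688068384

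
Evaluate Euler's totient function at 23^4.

φ(23^4) = 23^4 − 23^3 = 279841 − 12167 = 267674.

267674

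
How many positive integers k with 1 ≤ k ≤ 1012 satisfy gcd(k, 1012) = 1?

Prime factorization: 1012 = 2**2 * 11 * 23.
φ(1012) = 1012 · (1 − 1/2) · (1 − 1/11) · (1 − 1/23)
       = 1012 · 220/506 = 440.

440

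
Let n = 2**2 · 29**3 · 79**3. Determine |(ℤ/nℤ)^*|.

22926238608

φ(2^2) = 2^1·(2−1) = 2·1 = 2.
φ(29^3) = 29^3 − 29^2 = 24389 − 841 = 23548.
φ(79^3) = 79^2·(79−1) = 6241·78 = 486798.
φ(48098912684) = 2 × 23548 × 486798 = 22926238608.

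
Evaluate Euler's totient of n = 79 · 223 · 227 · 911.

3561208560

φ(3643142749) = 3643142749 · (1 − 1/79) · (1 − 1/223) · (1 − 1/227) · (1 − 1/911)
       = 3643142749 · 3561208560/3643142749 = 3561208560.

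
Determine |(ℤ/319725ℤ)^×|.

141120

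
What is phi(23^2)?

φ(529) = 529 · (1 − 1/23)
       = 529 · 22/23 = 506.

506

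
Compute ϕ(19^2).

φ(361) = 361 · (1 − 1/19)
       = 361 · 18/19 = 342.

342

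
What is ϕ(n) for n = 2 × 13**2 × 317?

49296

φ(107146) = 107146 · (1 − 1/2) · (1 − 1/13) · (1 − 1/317)
       = 107146 · 3792/8242 = 49296.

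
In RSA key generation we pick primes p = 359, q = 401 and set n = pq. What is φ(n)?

143200

φ(143959) = 143959 · (1 − 1/359) · (1 − 1/401)
       = 143959 · 143200/143959 = 143200.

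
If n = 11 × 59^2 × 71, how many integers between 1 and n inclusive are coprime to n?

φ(11) = 11 − 1 = 10.
φ(59^2) = 59^1·(59−1) = 59·58 = 3422.
φ(71) = 71 − 1 = 70.
φ(2718661) = 10 × 3422 × 70 = 2395400.

2395400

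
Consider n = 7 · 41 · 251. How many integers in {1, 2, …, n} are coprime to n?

φ(7) = 7 − 1 = 6.
φ(41) = 41 − 1 = 40.
φ(251) = 251 − 1 = 250.
φ(72037) = 6 × 40 × 250 = 60000.

60000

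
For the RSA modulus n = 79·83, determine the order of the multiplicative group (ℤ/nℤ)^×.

6396

φ(79) = 79 − 1 = 78.
φ(83) = 83 − 1 = 82.
φ(6557) = 78 × 82 = 6396.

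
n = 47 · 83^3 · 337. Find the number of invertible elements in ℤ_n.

φ(9056534293) = 9056534293 · (1 − 1/47) · (1 − 1/83) · (1 − 1/337)
       = 9056534293 · 1267392/1314637 = 8731063488.

8731063488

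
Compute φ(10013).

Factor 10013: 10013 = 17 * 19 * 31.
φ(17) = 17 − 1 = 16.
φ(19) = 19 − 1 = 18.
φ(31) = 31 − 1 = 30.
Since φ is multiplicative, φ(10013) = 16 · 18 · 30 = 8640.

8640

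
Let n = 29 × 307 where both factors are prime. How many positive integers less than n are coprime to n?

8568

φ(8903) = 8903 · (1 − 1/29) · (1 − 1/307)
       = 8903 · 8568/8903 = 8568.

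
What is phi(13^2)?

φ(169) = 169 · (1 − 1/13)
       = 169 · 12/13 = 156.

156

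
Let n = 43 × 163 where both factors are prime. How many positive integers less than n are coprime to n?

6804

φ(43) = 43 − 1 = 42.
φ(163) = 163 − 1 = 162.
φ(7009) = 42 × 162 = 6804.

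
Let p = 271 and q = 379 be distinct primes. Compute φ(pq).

102060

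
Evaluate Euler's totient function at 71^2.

φ(71^2) = 71^2 − 71^1 = 5041 − 71 = 4970.

4970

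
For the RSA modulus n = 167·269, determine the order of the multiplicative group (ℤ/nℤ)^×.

44488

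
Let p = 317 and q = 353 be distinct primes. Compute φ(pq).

111232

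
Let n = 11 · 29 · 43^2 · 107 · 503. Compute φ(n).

26908244160

φ(11) = 11 − 1 = 10.
φ(29) = 29 − 1 = 28.
φ(43^2) = 43^1·(43−1) = 43·42 = 1806.
φ(107) = 107 − 1 = 106.
φ(503) = 503 − 1 = 502.
Since φ is multiplicative, φ(31745294251) = 10 · 28 · 1806 · 106 · 502 = 26908244160.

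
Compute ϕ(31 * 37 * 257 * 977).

269844480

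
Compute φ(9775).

First factor: 9775 = 5^2 · 17 · 23.
φ(5^2) = 5^2 − 5^1 = 25 − 5 = 20.
φ(17) = 17 − 1 = 16.
φ(23) = 23 − 1 = 22.
Multiply: 20 · 16 · 22 = 7040.

7040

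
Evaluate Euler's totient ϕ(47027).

43200

Factor 47027: 47027 = 31 × 37 × 41.
φ(31) = 31 − 1 = 30.
φ(37) = 37 − 1 = 36.
φ(41) = 41 − 1 = 40.
Multiply: 30 · 36 · 40 = 43200.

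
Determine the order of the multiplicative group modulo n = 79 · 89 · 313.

2141568

φ(79) = 79 − 1 = 78.
φ(89) = 89 − 1 = 88.
φ(313) = 313 − 1 = 312.
φ(2200703) = 78 × 88 × 312 = 2141568.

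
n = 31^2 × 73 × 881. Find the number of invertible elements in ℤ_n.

φ(31^2) = 31^2 − 31^1 = 961 − 31 = 930.
φ(73) = 73 − 1 = 72.
φ(881) = 881 − 1 = 880.
Since φ is multiplicative, φ(61804793) = 930 · 72 · 880 = 58924800.

58924800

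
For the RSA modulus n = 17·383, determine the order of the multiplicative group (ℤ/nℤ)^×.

φ(pq) = (p−1)(q−1) = 16 · 382 = 6112.

6112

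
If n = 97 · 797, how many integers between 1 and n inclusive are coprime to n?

76416

φ(97) = 97 − 1 = 96.
φ(797) = 797 − 1 = 796.
Since φ is multiplicative, φ(77309) = 96 · 796 = 76416.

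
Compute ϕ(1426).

660

Prime factorization: 1426 = 2 × 23 × 31.
φ(2) = 2 − 1 = 1.
φ(23) = 23 − 1 = 22.
φ(31) = 31 − 1 = 30.
Multiply: 1 · 22 · 30 = 660.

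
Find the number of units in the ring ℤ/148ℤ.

72

First factor: 148 = 2^2 · 37.
φ(2^2) = 2^2 − 2^1 = 4 − 2 = 2.
φ(37) = 37 − 1 = 36.
φ(148) = 2 × 36 = 72.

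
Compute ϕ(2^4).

8

φ(2^4) = 2^4 − 2^3 = 16 − 8 = 8.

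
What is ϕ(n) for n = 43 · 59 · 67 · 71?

11254320

φ(43) = 43 − 1 = 42.
φ(59) = 59 − 1 = 58.
φ(67) = 67 − 1 = 66.
φ(71) = 71 − 1 = 70.
φ(12068509) = 42 × 58 × 66 × 70 = 11254320.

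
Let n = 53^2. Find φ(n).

2756

φ(2809) = 2809 · (1 − 1/53)
       = 2809 · 52/53 = 2756.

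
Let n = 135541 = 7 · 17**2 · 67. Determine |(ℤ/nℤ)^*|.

107712

φ(7) = 7 − 1 = 6.
φ(17^2) = 17^2 − 17^1 = 289 − 17 = 272.
φ(67) = 67 − 1 = 66.
Since φ is multiplicative, φ(135541) = 6 · 272 · 66 = 107712.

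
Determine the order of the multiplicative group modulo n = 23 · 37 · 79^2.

φ(23) = 23 − 1 = 22.
φ(37) = 37 − 1 = 36.
φ(79^2) = 79^1·(79−1) = 79·78 = 6162.
Multiply: 22 · 36 · 6162 = 4880304.

4880304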